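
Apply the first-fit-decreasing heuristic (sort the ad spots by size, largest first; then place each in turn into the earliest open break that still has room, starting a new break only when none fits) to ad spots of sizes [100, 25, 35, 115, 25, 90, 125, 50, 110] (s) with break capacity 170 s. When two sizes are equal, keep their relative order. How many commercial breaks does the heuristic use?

Sorted descending: 125, 115, 110, 100, 90, 50, 35, 25, 25.
  125 → break 1 (new)  [load 125/170]
  115 → break 2 (new)  [load 115/170]
  110 → break 3 (new)  [load 110/170]
  100 → break 4 (new)  [load 100/170]
  90 → break 5 (new)  [load 90/170]
  50 → break 2  [load 165/170]
  35 → break 1  [load 160/170]
  25 → break 3  [load 135/170]
  25 → break 3  [load 160/170]
5 commercial breaks opened.

5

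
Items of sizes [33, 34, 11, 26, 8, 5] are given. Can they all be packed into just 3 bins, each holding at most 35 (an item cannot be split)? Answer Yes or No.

Total = 117; ⌈117/35⌉ = 4.
At least 4 bins are required, but only 3 are allowed.

No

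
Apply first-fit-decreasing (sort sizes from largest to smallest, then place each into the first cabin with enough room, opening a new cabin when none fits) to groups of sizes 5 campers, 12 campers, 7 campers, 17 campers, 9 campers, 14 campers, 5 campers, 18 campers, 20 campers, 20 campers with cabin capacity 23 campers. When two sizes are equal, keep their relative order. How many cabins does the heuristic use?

Sorted descending: 20, 20, 18, 17, 14, 12, 9, 7, 5, 5.
  20 → cabin 1 (new)  [load 20/23]
  20 → cabin 2 (new)  [load 20/23]
  18 → cabin 3 (new)  [load 18/23]
  17 → cabin 4 (new)  [load 17/23]
  14 → cabin 5 (new)  [load 14/23]
  12 → cabin 6 (new)  [load 12/23]
  9 → cabin 5  [load 23/23]
  7 → cabin 6  [load 19/23]
  5 → cabin 3  [load 23/23]
  5 → cabin 4  [load 22/23]
6 cabins opened.

6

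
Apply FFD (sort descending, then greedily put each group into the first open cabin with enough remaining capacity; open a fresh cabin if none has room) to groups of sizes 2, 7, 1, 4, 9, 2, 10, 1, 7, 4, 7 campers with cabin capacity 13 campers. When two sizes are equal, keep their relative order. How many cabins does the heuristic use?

5

Sorted descending: 10, 9, 7, 7, 7, 4, 4, 2, 2, 1, 1.
  10 → cabin 1 (new)  [load 10/13]
  9 → cabin 2 (new)  [load 9/13]
  7 → cabin 3 (new)  [load 7/13]
  7 → cabin 4 (new)  [load 7/13]
  7 → cabin 5 (new)  [load 7/13]
  4 → cabin 2  [load 13/13]
  4 → cabin 3  [load 11/13]
  2 → cabin 1  [load 12/13]
  2 → cabin 3  [load 13/13]
  1 → cabin 1  [load 13/13]
  1 → cabin 4  [load 8/13]
5 cabins opened.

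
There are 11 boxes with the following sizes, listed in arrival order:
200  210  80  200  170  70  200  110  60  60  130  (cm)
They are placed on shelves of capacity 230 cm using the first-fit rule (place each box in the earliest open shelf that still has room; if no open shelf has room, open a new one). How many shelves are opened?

  200 → shelf 1 (new)  [load 200/230]
  210 → shelf 2 (new)  [load 210/230]
  80 → shelf 3 (new)  [load 80/230]
  200 → shelf 4 (new)  [load 200/230]
  170 → shelf 5 (new)  [load 170/230]
  70 → shelf 3  [load 150/230]
  200 → shelf 6 (new)  [load 200/230]
  110 → shelf 7 (new)  [load 110/230]
  60 → shelf 3  [load 210/230]
  60 → shelf 5  [load 230/230]
  130 → shelf 8 (new)  [load 130/230]
8 shelves opened.

8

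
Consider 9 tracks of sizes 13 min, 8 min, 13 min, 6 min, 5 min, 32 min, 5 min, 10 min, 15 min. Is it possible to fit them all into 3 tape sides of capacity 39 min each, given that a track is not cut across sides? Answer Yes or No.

A valid assignment using 3 tape sides:
  side 1: 32 + 6 = 38
  side 2: 15 + 13 + 10 = 38
  side 3: 13 + 8 + 5 + 5 = 31
Every load is within 39 min, so 3 tape sides suffice.

Yes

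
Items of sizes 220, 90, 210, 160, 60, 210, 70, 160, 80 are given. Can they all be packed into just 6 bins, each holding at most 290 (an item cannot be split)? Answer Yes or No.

Yes

A valid assignment using 5 bins:
  bin 1: 220 + 70 = 290
  bin 2: 210 + 80 = 290
  bin 3: 210 + 60 = 270
  bin 4: 160 + 90 = 250
  bin 5: 160 = 160
That uses only 5 ≤ 6, so 6 bins are enough.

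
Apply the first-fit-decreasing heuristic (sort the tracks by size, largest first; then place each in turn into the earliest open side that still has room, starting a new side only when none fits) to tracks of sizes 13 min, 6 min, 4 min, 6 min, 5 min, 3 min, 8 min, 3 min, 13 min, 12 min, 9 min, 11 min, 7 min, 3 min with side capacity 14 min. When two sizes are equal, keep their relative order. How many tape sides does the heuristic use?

8

Sorted descending: 13, 13, 12, 11, 9, 8, 7, 6, 6, 5, 4, 3, 3, 3.
  13 → side 1 (new)  [load 13/14]
  13 → side 2 (new)  [load 13/14]
  12 → side 3 (new)  [load 12/14]
  11 → side 4 (new)  [load 11/14]
  9 → side 5 (new)  [load 9/14]
  8 → side 6 (new)  [load 8/14]
  7 → side 7 (new)  [load 7/14]
  6 → side 6  [load 14/14]
  6 → side 7  [load 13/14]
  5 → side 5  [load 14/14]
  4 → side 8 (new)  [load 4/14]
  3 → side 4  [load 14/14]
  3 → side 8  [load 7/14]
  3 → side 8  [load 10/14]
8 tape sides opened.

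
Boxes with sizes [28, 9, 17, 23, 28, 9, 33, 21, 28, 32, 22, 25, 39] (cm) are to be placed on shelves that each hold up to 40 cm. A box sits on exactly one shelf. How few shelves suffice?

10

Total = 39 + 33 + 32 + 28 + 28 + 28 + 25 + 23 + 22 + 21 + 17 + 9 + 9 = 314 cm.
Lower bound: ⌈314/40⌉ = 8 shelves.
Also, 10 boxes each exceed 20 cm, and no two of those can share a shelf, so at least 10 shelves are needed.
A packing using 10 shelves:
  shelf 1: 39 = 39
  shelf 2: 33 = 33
  shelf 3: 32 = 32
  shelf 4: 28 + 9 = 37
  shelf 5: 28 + 9 = 37
  shelf 6: 28 = 28
  shelf 7: 25 = 25
  shelf 8: 23 + 17 = 40
  shelf 9: 22 = 22
  shelf 10: 21 = 21
This matches the lower bound, so 10 is optimal.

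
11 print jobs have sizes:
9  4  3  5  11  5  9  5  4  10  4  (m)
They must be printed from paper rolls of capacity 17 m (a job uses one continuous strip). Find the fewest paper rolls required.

Total = 11 + 10 + 9 + 9 + 5 + 5 + 5 + 4 + 4 + 4 + 3 = 69 m.
Lower bound: ⌈69/17⌉ = 5 paper rolls.
A packing using 5 paper rolls:
  roll 1: 11 + 5 = 16
  roll 2: 10 + 5 = 15
  roll 3: 9 + 5 + 3 = 17
  roll 4: 9 + 4 + 4 = 17
  roll 5: 4 = 4
This matches the lower bound, so 5 is optimal.

5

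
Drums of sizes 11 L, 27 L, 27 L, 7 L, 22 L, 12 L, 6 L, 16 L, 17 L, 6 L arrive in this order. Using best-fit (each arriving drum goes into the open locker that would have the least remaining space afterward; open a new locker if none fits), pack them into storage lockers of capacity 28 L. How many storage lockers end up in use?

  11 → locker 1 (new)  [load 11/28]
  27 → locker 2 (new)  [load 27/28]
  27 → locker 3 (new)  [load 27/28]
  7 → locker 1  [load 18/28]
  22 → locker 4 (new)  [load 22/28]
  12 → locker 5 (new)  [load 12/28]
  6 → locker 4  [load 28/28]
  16 → locker 5  [load 28/28]
  17 → locker 6 (new)  [load 17/28]
  6 → locker 1  [load 24/28]
6 storage lockers opened.

6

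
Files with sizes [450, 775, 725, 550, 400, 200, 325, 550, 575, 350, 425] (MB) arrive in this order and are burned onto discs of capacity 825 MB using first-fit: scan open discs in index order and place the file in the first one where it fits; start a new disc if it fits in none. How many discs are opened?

8

  450 → disc 1 (new)  [load 450/825]
  775 → disc 2 (new)  [load 775/825]
  725 → disc 3 (new)  [load 725/825]
  550 → disc 4 (new)  [load 550/825]
  400 → disc 5 (new)  [load 400/825]
  200 → disc 1  [load 650/825]
  325 → disc 5  [load 725/825]
  550 → disc 6 (new)  [load 550/825]
  575 → disc 7 (new)  [load 575/825]
  350 → disc 8 (new)  [load 350/825]
  425 → disc 8  [load 775/825]
8 discs opened.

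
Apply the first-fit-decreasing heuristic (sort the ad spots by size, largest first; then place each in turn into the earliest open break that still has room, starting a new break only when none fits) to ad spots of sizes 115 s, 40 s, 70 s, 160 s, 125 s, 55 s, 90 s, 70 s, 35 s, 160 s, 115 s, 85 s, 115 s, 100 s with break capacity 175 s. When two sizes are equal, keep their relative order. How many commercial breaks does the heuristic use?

Sorted descending: 160, 160, 125, 115, 115, 115, 100, 90, 85, 70, 70, 55, 40, 35.
  160 → break 1 (new)  [load 160/175]
  160 → break 2 (new)  [load 160/175]
  125 → break 3 (new)  [load 125/175]
  115 → break 4 (new)  [load 115/175]
  115 → break 5 (new)  [load 115/175]
  115 → break 6 (new)  [load 115/175]
  100 → break 7 (new)  [load 100/175]
  90 → break 8 (new)  [load 90/175]
  85 → break 8  [load 175/175]
  70 → break 7  [load 170/175]
  70 → break 9 (new)  [load 70/175]
  55 → break 4  [load 170/175]
  40 → break 3  [load 165/175]
  35 → break 5  [load 150/175]
9 commercial breaks opened.

9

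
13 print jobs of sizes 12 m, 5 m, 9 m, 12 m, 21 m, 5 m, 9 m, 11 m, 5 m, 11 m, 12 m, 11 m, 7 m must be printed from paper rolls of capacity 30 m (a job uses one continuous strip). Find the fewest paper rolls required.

5

Total = 21 + 12 + 12 + 12 + 11 + 11 + 11 + 9 + 9 + 7 + 5 + 5 + 5 = 130 m.
Lower bound: ⌈130/30⌉ = 5 paper rolls.
A packing using 5 paper rolls:
  roll 1: 21 + 9 = 30
  roll 2: 12 + 12 + 5 = 29
  roll 3: 12 + 11 + 7 = 30
  roll 4: 11 + 11 + 5 = 27
  roll 5: 9 + 5 = 14
This matches the lower bound, so 5 is optimal.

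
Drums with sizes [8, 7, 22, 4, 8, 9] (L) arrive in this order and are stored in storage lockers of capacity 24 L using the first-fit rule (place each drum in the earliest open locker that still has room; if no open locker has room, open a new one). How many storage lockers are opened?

3

  8 → locker 1 (new)  [load 8/24]
  7 → locker 1  [load 15/24]
  22 → locker 2 (new)  [load 22/24]
  4 → locker 1  [load 19/24]
  8 → locker 3 (new)  [load 8/24]
  9 → locker 3  [load 17/24]
3 storage lockers opened.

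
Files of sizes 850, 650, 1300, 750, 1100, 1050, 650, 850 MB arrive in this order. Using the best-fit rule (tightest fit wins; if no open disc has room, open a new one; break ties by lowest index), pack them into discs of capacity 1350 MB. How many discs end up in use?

  850 → disc 1 (new)  [load 850/1350]
  650 → disc 2 (new)  [load 650/1350]
  1300 → disc 3 (new)  [load 1300/1350]
  750 → disc 4 (new)  [load 750/1350]
  1100 → disc 5 (new)  [load 1100/1350]
  1050 → disc 6 (new)  [load 1050/1350]
  650 → disc 2  [load 1300/1350]
  850 → disc 7 (new)  [load 850/1350]
7 discs opened.

7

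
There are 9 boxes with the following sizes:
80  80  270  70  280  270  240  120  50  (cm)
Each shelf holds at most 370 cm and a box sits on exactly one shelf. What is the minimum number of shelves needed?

Total = 280 + 270 + 270 + 240 + 120 + 80 + 80 + 70 + 50 = 1460 cm.
Lower bound: ⌈1460/370⌉ = 4 shelves.
A packing using 5 shelves:
  shelf 1: 280 + 80 = 360
  shelf 2: 270 + 80 = 350
  shelf 3: 270 + 70 = 340
  shelf 4: 240 + 120 = 360
  shelf 5: 50 = 50
No arrangement into 4 shelves stays within capacity, so 5 is optimal.

5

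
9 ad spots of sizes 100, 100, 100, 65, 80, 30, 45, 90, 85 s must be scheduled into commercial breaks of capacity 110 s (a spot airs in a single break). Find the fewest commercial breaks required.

Total = 100 + 100 + 100 + 90 + 85 + 80 + 65 + 45 + 30 = 695 s.
Lower bound: ⌈695/110⌉ = 7 commercial breaks.
A packing using 7 commercial breaks:
  break 1: 100 = 100
  break 2: 100 = 100
  break 3: 100 = 100
  break 4: 90 = 90
  break 5: 85 = 85
  break 6: 80 + 30 = 110
  break 7: 65 + 45 = 110
This matches the lower bound, so 7 is optimal.

7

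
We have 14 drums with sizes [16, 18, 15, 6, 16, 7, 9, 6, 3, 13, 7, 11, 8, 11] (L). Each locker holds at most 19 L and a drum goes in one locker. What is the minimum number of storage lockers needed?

Total = 18 + 16 + 16 + 15 + 13 + 11 + 11 + 9 + 8 + 7 + 7 + 6 + 6 + 3 = 146 L.
Lower bound: ⌈146/19⌉ = 8 storage lockers.
A packing using 9 storage lockers:
  locker 1: 18 = 18
  locker 2: 16 + 3 = 19
  locker 3: 16 = 16
  locker 4: 15 = 15
  locker 5: 13 + 6 = 19
  locker 6: 11 + 8 = 19
  locker 7: 11 + 7 = 18
  locker 8: 9 + 7 = 16
  locker 9: 6 = 6
No arrangement into 8 storage lockers stays within capacity, so 9 is optimal.

9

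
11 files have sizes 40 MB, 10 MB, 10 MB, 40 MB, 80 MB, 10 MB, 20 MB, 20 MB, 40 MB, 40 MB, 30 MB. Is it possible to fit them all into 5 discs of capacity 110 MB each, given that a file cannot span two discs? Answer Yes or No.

Yes

A valid assignment using 4 discs:
  disc 1: 80 + 30 = 110
  disc 2: 40 + 40 + 20 + 10 = 110
  disc 3: 40 + 40 + 20 + 10 = 110
  disc 4: 10 = 10
That uses only 4 ≤ 5, so 5 discs are enough.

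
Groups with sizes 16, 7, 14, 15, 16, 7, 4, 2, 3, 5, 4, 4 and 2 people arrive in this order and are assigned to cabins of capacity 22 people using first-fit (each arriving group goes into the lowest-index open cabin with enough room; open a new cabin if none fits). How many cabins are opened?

5

  16 → cabin 1 (new)  [load 16/22]
  7 → cabin 2 (new)  [load 7/22]
  14 → cabin 2  [load 21/22]
  15 → cabin 3 (new)  [load 15/22]
  16 → cabin 4 (new)  [load 16/22]
  7 → cabin 3  [load 22/22]
  4 → cabin 1  [load 20/22]
  2 → cabin 1  [load 22/22]
  3 → cabin 4  [load 19/22]
  5 → cabin 5 (new)  [load 5/22]
  4 → cabin 5  [load 9/22]
  4 → cabin 5  [load 13/22]
  2 → cabin 4  [load 21/22]
5 cabins opened.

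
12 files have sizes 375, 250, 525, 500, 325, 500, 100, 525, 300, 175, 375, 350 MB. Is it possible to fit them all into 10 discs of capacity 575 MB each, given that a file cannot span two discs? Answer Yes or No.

Yes

A valid assignment using 9 discs:
  disc 1: 525 = 525
  disc 2: 525 = 525
  disc 3: 500 = 500
  disc 4: 500 = 500
  disc 5: 375 + 175 = 550
  disc 6: 375 + 100 = 475
  disc 7: 350 = 350
  disc 8: 325 + 250 = 575
  disc 9: 300 = 300
That uses only 9 ≤ 10, so 10 discs are enough.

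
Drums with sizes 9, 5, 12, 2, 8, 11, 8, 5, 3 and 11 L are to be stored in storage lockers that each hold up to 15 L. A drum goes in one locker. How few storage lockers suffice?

Total = 12 + 11 + 11 + 9 + 8 + 8 + 5 + 5 + 3 + 2 = 74 L.
Lower bound: ⌈74/15⌉ = 5 storage lockers.
Also, 6 drums each exceed 15/2 L, and no two of those can share a locker, so at least 6 storage lockers are needed.
A packing using 6 storage lockers:
  locker 1: 12 + 3 = 15
  locker 2: 11 + 2 = 13
  locker 3: 11 = 11
  locker 4: 9 + 5 = 14
  locker 5: 8 + 5 = 13
  locker 6: 8 = 8
This matches the lower bound, so 6 is optimal.

6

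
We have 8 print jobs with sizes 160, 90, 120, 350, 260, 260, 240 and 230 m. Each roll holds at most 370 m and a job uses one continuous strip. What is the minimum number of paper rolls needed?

Total = 350 + 260 + 260 + 240 + 230 + 160 + 120 + 90 = 1710 m.
Lower bound: ⌈1710/370⌉ = 5 paper rolls.
A packing using 6 paper rolls:
  roll 1: 350 = 350
  roll 2: 260 + 90 = 350
  roll 3: 260 = 260
  roll 4: 240 + 120 = 360
  roll 5: 230 = 230
  roll 6: 160 = 160
No arrangement into 5 paper rolls stays within capacity, so 6 is optimal.

6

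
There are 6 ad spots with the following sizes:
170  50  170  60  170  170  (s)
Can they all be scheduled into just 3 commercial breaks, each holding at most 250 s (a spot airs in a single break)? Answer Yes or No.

Total = 790 s; ⌈790/250⌉ = 4.
At least 4 commercial breaks are required, but only 3 are allowed.

No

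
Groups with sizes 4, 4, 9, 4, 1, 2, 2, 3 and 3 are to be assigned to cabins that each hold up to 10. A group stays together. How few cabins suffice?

Total = 9 + 4 + 4 + 4 + 3 + 3 + 2 + 2 + 1 = 32.
Lower bound: ⌈32/10⌉ = 4 cabins.
A packing using 4 cabins:
  cabin 1: 9 + 1 = 10
  cabin 2: 4 + 4 + 2 = 10
  cabin 3: 4 + 3 + 3 = 10
  cabin 4: 2 = 2
This matches the lower bound, so 4 is optimal.

4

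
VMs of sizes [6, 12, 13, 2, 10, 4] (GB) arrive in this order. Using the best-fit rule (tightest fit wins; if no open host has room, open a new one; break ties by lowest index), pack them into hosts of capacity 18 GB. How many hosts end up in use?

3

  6 → host 1 (new)  [load 6/18]
  12 → host 1  [load 18/18]
  13 → host 2 (new)  [load 13/18]
  2 → host 2  [load 15/18]
  10 → host 3 (new)  [load 10/18]
  4 → host 3  [load 14/18]
3 hosts opened.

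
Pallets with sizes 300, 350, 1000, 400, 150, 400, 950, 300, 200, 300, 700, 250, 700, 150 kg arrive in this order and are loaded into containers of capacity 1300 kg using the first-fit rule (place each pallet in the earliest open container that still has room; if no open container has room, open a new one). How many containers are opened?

6

  300 → container 1 (new)  [load 300/1300]
  350 → container 1  [load 650/1300]
  1000 → container 2 (new)  [load 1000/1300]
  400 → container 1  [load 1050/1300]
  150 → container 1  [load 1200/1300]
  400 → container 3 (new)  [load 400/1300]
  950 → container 4 (new)  [load 950/1300]
  300 → container 2  [load 1300/1300]
  200 → container 3  [load 600/1300]
  300 → container 3  [load 900/1300]
  700 → container 5 (new)  [load 700/1300]
  250 → container 3  [load 1150/1300]
  700 → container 6 (new)  [load 700/1300]
  150 → container 3  [load 1300/1300]
6 containers opened.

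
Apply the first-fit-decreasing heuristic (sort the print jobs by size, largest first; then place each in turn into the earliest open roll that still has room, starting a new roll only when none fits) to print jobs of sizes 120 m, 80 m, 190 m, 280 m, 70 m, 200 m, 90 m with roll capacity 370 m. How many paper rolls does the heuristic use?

3

Sorted descending: 280, 200, 190, 120, 90, 80, 70.
  280 → roll 1 (new)  [load 280/370]
  200 → roll 2 (new)  [load 200/370]
  190 → roll 3 (new)  [load 190/370]
  120 → roll 2  [load 320/370]
  90 → roll 1  [load 370/370]
  80 → roll 3  [load 270/370]
  70 → roll 3  [load 340/370]
3 paper rolls opened.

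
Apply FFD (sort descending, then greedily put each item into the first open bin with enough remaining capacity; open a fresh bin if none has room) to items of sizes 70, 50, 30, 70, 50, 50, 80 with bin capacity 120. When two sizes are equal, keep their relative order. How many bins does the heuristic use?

Sorted descending: 80, 70, 70, 50, 50, 50, 30.
  80 → bin 1 (new)  [load 80/120]
  70 → bin 2 (new)  [load 70/120]
  70 → bin 3 (new)  [load 70/120]
  50 → bin 2  [load 120/120]
  50 → bin 3  [load 120/120]
  50 → bin 4 (new)  [load 50/120]
  30 → bin 1  [load 110/120]
4 bins opened.

4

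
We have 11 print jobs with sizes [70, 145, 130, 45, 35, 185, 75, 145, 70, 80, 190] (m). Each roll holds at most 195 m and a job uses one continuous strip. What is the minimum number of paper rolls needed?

Total = 190 + 185 + 145 + 145 + 130 + 80 + 75 + 70 + 70 + 45 + 35 = 1170 m.
Lower bound: ⌈1170/195⌉ = 6 paper rolls.
A packing using 7 paper rolls:
  roll 1: 190 = 190
  roll 2: 185 = 185
  roll 3: 145 + 45 = 190
  roll 4: 145 + 35 = 180
  roll 5: 130 = 130
  roll 6: 80 + 75 = 155
  roll 7: 70 + 70 = 140
No arrangement into 6 paper rolls stays within capacity, so 7 is optimal.

7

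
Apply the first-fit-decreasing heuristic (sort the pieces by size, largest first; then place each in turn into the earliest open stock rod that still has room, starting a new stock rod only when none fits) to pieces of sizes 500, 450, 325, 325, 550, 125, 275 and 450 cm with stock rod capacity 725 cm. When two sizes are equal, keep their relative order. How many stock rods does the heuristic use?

Sorted descending: 550, 500, 450, 450, 325, 325, 275, 125.
  550 → stock rod 1 (new)  [load 550/725]
  500 → stock rod 2 (new)  [load 500/725]
  450 → stock rod 3 (new)  [load 450/725]
  450 → stock rod 4 (new)  [load 450/725]
  325 → stock rod 5 (new)  [load 325/725]
  325 → stock rod 5  [load 650/725]
  275 → stock rod 3  [load 725/725]
  125 → stock rod 1  [load 675/725]
5 stock rods opened.

5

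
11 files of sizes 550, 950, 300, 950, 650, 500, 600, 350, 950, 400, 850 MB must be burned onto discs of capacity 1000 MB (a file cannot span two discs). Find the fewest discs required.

Total = 950 + 950 + 950 + 850 + 650 + 600 + 550 + 500 + 400 + 350 + 300 = 7050 MB.
Lower bound: ⌈7050/1000⌉ = 8 discs.
A packing using 8 discs:
  disc 1: 950 = 950
  disc 2: 950 = 950
  disc 3: 950 = 950
  disc 4: 850 = 850
  disc 5: 650 + 350 = 1000
  disc 6: 600 + 400 = 1000
  disc 7: 550 + 300 = 850
  disc 8: 500 = 500
This matches the lower bound, so 8 is optimal.

8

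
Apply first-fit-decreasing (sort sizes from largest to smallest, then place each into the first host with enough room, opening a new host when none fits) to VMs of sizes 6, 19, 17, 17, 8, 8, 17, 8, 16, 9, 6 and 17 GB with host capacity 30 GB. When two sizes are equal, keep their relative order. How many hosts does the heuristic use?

6

Sorted descending: 19, 17, 17, 17, 17, 16, 9, 8, 8, 8, 6, 6.
  19 → host 1 (new)  [load 19/30]
  17 → host 2 (new)  [load 17/30]
  17 → host 3 (new)  [load 17/30]
  17 → host 4 (new)  [load 17/30]
  17 → host 5 (new)  [load 17/30]
  16 → host 6 (new)  [load 16/30]
  9 → host 1  [load 28/30]
  8 → host 2  [load 25/30]
  8 → host 3  [load 25/30]
  8 → host 4  [load 25/30]
  6 → host 5  [load 23/30]
  6 → host 5  [load 29/30]
6 hosts opened.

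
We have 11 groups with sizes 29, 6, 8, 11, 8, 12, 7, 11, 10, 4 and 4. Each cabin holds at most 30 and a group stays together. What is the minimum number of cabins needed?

Total = 29 + 12 + 11 + 11 + 10 + 8 + 8 + 7 + 6 + 4 + 4 = 110.
Lower bound: ⌈110/30⌉ = 4 cabins.
A packing using 4 cabins:
  cabin 1: 29 = 29
  cabin 2: 12 + 11 + 7 = 30
  cabin 3: 11 + 10 + 8 = 29
  cabin 4: 8 + 6 + 4 + 4 = 22
This matches the lower bound, so 4 is optimal.

4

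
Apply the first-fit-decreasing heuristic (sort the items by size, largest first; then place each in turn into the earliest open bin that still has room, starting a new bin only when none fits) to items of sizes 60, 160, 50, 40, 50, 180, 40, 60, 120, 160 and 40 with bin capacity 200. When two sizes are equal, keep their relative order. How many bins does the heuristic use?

Sorted descending: 180, 160, 160, 120, 60, 60, 50, 50, 40, 40, 40.
  180 → bin 1 (new)  [load 180/200]
  160 → bin 2 (new)  [load 160/200]
  160 → bin 3 (new)  [load 160/200]
  120 → bin 4 (new)  [load 120/200]
  60 → bin 4  [load 180/200]
  60 → bin 5 (new)  [load 60/200]
  50 → bin 5  [load 110/200]
  50 → bin 5  [load 160/200]
  40 → bin 2  [load 200/200]
  40 → bin 3  [load 200/200]
  40 → bin 5  [load 200/200]
5 bins opened.

5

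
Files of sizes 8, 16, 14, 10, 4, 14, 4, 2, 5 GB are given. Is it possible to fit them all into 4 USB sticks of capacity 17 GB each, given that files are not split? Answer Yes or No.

Total = 77 GB; ⌈77/17⌉ = 5.
At least 5 USB sticks are required, but only 4 are allowed.

No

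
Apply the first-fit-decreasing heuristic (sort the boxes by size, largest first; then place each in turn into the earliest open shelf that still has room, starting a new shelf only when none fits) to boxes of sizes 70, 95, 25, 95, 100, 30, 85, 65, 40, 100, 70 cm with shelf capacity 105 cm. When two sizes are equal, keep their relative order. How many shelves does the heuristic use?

Sorted descending: 100, 100, 95, 95, 85, 70, 70, 65, 40, 30, 25.
  100 → shelf 1 (new)  [load 100/105]
  100 → shelf 2 (new)  [load 100/105]
  95 → shelf 3 (new)  [load 95/105]
  95 → shelf 4 (new)  [load 95/105]
  85 → shelf 5 (new)  [load 85/105]
  70 → shelf 6 (new)  [load 70/105]
  70 → shelf 7 (new)  [load 70/105]
  65 → shelf 8 (new)  [load 65/105]
  40 → shelf 8  [load 105/105]
  30 → shelf 6  [load 100/105]
  25 → shelf 7  [load 95/105]
8 shelves opened.

8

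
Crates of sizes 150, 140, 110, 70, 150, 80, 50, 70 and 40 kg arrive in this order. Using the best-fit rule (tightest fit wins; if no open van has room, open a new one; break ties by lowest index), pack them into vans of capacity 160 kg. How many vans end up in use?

6

  150 → van 1 (new)  [load 150/160]
  140 → van 2 (new)  [load 140/160]
  110 → van 3 (new)  [load 110/160]
  70 → van 4 (new)  [load 70/160]
  150 → van 5 (new)  [load 150/160]
  80 → van 4  [load 150/160]
  50 → van 3  [load 160/160]
  70 → van 6 (new)  [load 70/160]
  40 → van 6  [load 110/160]
6 vans opened.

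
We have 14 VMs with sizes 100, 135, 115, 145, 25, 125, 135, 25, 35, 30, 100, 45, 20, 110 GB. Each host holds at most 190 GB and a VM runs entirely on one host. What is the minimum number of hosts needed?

Total = 145 + 135 + 135 + 125 + 115 + 110 + 100 + 100 + 45 + 35 + 30 + 25 + 25 + 20 = 1145 GB.
Lower bound: ⌈1145/190⌉ = 7 hosts.
Also, 8 VMs each exceed 95 GB, and no two of those can share a host, so at least 8 hosts are needed.
A packing using 8 hosts:
  host 1: 145 + 45 = 190
  host 2: 135 + 35 + 20 = 190
  host 3: 135 + 30 + 25 = 190
  host 4: 125 + 25 = 150
  host 5: 115 = 115
  host 6: 110 = 110
  host 7: 100 = 100
  host 8: 100 = 100
This matches the lower bound, so 8 is optimal.

8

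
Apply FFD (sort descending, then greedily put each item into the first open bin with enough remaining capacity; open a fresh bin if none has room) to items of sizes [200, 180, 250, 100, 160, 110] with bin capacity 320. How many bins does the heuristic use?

Sorted descending: 250, 200, 180, 160, 110, 100.
  250 → bin 1 (new)  [load 250/320]
  200 → bin 2 (new)  [load 200/320]
  180 → bin 3 (new)  [load 180/320]
  160 → bin 4 (new)  [load 160/320]
  110 → bin 2  [load 310/320]
  100 → bin 3  [load 280/320]
4 bins opened.

4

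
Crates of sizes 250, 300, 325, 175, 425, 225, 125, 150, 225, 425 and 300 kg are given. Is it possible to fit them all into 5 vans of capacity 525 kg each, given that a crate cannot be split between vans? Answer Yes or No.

No

Total = 2925 kg; ⌈2925/525⌉ = 6.
At least 6 vans are required, but only 5 are allowed.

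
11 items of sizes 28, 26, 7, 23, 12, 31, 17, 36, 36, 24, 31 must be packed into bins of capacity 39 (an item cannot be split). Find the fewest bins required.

Total = 36 + 36 + 31 + 31 + 28 + 26 + 24 + 23 + 17 + 12 + 7 = 271.
Lower bound: ⌈271/39⌉ = 7 bins.
Also, 8 items each exceed 39/2, and no two of those can share a bin, so at least 8 bins are needed.
A packing using 9 bins:
  bin 1: 36 = 36
  bin 2: 36 = 36
  bin 3: 31 + 7 = 38
  bin 4: 31 = 31
  bin 5: 28 = 28
  bin 6: 26 + 12 = 38
  bin 7: 24 = 24
  bin 8: 23 = 23
  bin 9: 17 = 17
No arrangement into 8 bins stays within capacity, so 9 is optimal.

9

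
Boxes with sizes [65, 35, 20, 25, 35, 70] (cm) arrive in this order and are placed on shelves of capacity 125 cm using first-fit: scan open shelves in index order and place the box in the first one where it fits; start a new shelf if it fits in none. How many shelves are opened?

3

  65 → shelf 1 (new)  [load 65/125]
  35 → shelf 1  [load 100/125]
  20 → shelf 1  [load 120/125]
  25 → shelf 2 (new)  [load 25/125]
  35 → shelf 2  [load 60/125]
  70 → shelf 3 (new)  [load 70/125]
3 shelves opened.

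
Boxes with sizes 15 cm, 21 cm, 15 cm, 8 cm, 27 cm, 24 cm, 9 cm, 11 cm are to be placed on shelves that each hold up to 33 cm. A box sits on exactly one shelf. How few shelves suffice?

Total = 27 + 24 + 21 + 15 + 15 + 11 + 9 + 8 = 130 cm.
Lower bound: ⌈130/33⌉ = 4 shelves.
A packing using 5 shelves:
  shelf 1: 27 = 27
  shelf 2: 24 + 9 = 33
  shelf 3: 21 + 11 = 32
  shelf 4: 15 + 15 = 30
  shelf 5: 8 = 8
No arrangement into 4 shelves stays within capacity, so 5 is optimal.

5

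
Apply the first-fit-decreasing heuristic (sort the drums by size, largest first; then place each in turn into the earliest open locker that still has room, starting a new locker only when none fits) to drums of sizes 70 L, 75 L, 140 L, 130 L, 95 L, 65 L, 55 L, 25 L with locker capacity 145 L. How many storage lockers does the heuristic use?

Sorted descending: 140, 130, 95, 75, 70, 65, 55, 25.
  140 → locker 1 (new)  [load 140/145]
  130 → locker 2 (new)  [load 130/145]
  95 → locker 3 (new)  [load 95/145]
  75 → locker 4 (new)  [load 75/145]
  70 → locker 4  [load 145/145]
  65 → locker 5 (new)  [load 65/145]
  55 → locker 5  [load 120/145]
  25 → locker 3  [load 120/145]
5 storage lockers opened.

5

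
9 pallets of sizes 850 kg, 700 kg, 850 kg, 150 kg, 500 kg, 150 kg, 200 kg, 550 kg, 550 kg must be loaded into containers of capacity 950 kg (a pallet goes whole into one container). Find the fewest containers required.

Total = 850 + 850 + 700 + 550 + 550 + 500 + 200 + 150 + 150 = 4500 kg.
Lower bound: ⌈4500/950⌉ = 5 containers.
Also, 6 pallets each exceed 475 kg, and no two of those can share a container, so at least 6 containers are needed.
A packing using 6 containers:
  container 1: 850 = 850
  container 2: 850 = 850
  container 3: 700 + 200 = 900
  container 4: 550 + 150 + 150 = 850
  container 5: 550 = 550
  container 6: 500 = 500
This matches the lower bound, so 6 is optimal.

6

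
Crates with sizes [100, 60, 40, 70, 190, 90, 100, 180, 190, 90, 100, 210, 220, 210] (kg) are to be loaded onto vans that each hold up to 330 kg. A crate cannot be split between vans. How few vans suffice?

Total = 220 + 210 + 210 + 190 + 190 + 180 + 100 + 100 + 100 + 90 + 90 + 70 + 60 + 40 = 1850 kg.
Lower bound: ⌈1850/330⌉ = 6 vans.
A packing using 6 vans:
  van 1: 220 + 100 = 320
  van 2: 210 + 100 = 310
  van 3: 210 + 100 = 310
  van 4: 190 + 90 + 40 = 320
  van 5: 190 + 90 = 280
  van 6: 180 + 70 + 60 = 310
This matches the lower bound, so 6 is optimal.

6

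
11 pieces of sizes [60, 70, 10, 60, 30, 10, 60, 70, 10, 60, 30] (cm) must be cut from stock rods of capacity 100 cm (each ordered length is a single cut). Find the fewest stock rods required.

Total = 70 + 70 + 60 + 60 + 60 + 60 + 30 + 30 + 10 + 10 + 10 = 470 cm.
Lower bound: ⌈470/100⌉ = 5 stock rods.
Also, 6 pieces each exceed 50 cm, and no two of those can share a stock rod, so at least 6 stock rods are needed.
A packing using 6 stock rods:
  stock rod 1: 70 + 30 = 100
  stock rod 2: 70 + 30 = 100
  stock rod 3: 60 + 10 + 10 + 10 = 90
  stock rod 4: 60 = 60
  stock rod 5: 60 = 60
  stock rod 6: 60 = 60
This matches the lower bound, so 6 is optimal.

6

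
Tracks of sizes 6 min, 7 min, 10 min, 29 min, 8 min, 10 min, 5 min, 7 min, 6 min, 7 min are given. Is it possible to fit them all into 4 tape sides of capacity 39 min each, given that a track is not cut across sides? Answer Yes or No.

A valid assignment using 3 tape sides:
  side 1: 29 + 10 = 39
  side 2: 10 + 8 + 7 + 7 + 7 = 39
  side 3: 6 + 6 + 5 = 17
That uses only 3 ≤ 4, so 4 tape sides are enough.

Yes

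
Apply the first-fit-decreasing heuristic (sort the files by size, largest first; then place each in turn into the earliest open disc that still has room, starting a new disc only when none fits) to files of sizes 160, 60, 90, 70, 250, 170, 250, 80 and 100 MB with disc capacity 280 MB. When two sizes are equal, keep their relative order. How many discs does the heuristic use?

5

Sorted descending: 250, 250, 170, 160, 100, 90, 80, 70, 60.
  250 → disc 1 (new)  [load 250/280]
  250 → disc 2 (new)  [load 250/280]
  170 → disc 3 (new)  [load 170/280]
  160 → disc 4 (new)  [load 160/280]
  100 → disc 3  [load 270/280]
  90 → disc 4  [load 250/280]
  80 → disc 5 (new)  [load 80/280]
  70 → disc 5  [load 150/280]
  60 → disc 5  [load 210/280]
5 discs opened.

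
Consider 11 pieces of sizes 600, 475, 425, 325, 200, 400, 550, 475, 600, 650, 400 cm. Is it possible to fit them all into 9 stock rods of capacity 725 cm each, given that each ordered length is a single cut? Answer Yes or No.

Yes

A valid assignment using 9 stock rods:
  stock rod 1: 650 = 650
  stock rod 2: 600 = 600
  stock rod 3: 600 = 600
  stock rod 4: 550 = 550
  stock rod 5: 475 + 200 = 675
  stock rod 6: 475 = 475
  stock rod 7: 425 = 425
  stock rod 8: 400 + 325 = 725
  stock rod 9: 400 = 400
Every load is within 725 cm, so 9 stock rods suffice.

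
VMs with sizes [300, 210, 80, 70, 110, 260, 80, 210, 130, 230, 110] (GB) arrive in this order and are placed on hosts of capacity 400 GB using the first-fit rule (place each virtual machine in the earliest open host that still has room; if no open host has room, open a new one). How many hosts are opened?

  300 → host 1 (new)  [load 300/400]
  210 → host 2 (new)  [load 210/400]
  80 → host 1  [load 380/400]
  70 → host 2  [load 280/400]
  110 → host 2  [load 390/400]
  260 → host 3 (new)  [load 260/400]
  80 → host 3  [load 340/400]
  210 → host 4 (new)  [load 210/400]
  130 → host 4  [load 340/400]
  230 → host 5 (new)  [load 230/400]
  110 → host 5  [load 340/400]
5 hosts opened.

5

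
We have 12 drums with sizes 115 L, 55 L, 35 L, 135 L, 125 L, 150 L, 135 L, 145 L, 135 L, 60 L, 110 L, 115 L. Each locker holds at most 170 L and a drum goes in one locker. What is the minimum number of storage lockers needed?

9

Total = 150 + 145 + 135 + 135 + 135 + 125 + 115 + 115 + 110 + 60 + 55 + 35 = 1315 L.
Lower bound: ⌈1315/170⌉ = 8 storage lockers.
Also, 9 drums each exceed 85 L, and no two of those can share a locker, so at least 9 storage lockers are needed.
A packing using 9 storage lockers:
  locker 1: 150 = 150
  locker 2: 145 = 145
  locker 3: 135 + 35 = 170
  locker 4: 135 = 135
  locker 5: 135 = 135
  locker 6: 125 = 125
  locker 7: 115 + 55 = 170
  locker 8: 115 = 115
  locker 9: 110 + 60 = 170
This matches the lower bound, so 9 is optimal.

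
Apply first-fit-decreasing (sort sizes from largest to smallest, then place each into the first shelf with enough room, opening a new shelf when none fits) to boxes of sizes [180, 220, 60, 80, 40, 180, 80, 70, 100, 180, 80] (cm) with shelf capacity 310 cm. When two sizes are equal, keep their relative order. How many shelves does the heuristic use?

Sorted descending: 220, 180, 180, 180, 100, 80, 80, 80, 70, 60, 40.
  220 → shelf 1 (new)  [load 220/310]
  180 → shelf 2 (new)  [load 180/310]
  180 → shelf 3 (new)  [load 180/310]
  180 → shelf 4 (new)  [load 180/310]
  100 → shelf 2  [load 280/310]
  80 → shelf 1  [load 300/310]
  80 → shelf 3  [load 260/310]
  80 → shelf 4  [load 260/310]
  70 → shelf 5 (new)  [load 70/310]
  60 → shelf 5  [load 130/310]
  40 → shelf 3  [load 300/310]
5 shelves opened.

5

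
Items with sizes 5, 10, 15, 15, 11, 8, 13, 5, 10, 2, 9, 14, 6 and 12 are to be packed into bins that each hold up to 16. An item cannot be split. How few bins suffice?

Total = 15 + 15 + 14 + 13 + 12 + 11 + 10 + 10 + 9 + 8 + 6 + 5 + 5 + 2 = 135.
Lower bound: ⌈135/16⌉ = 9 bins.
A packing using 10 bins:
  bin 1: 15 = 15
  bin 2: 15 = 15
  bin 3: 14 + 2 = 16
  bin 4: 13 = 13
  bin 5: 12 = 12
  bin 6: 11 + 5 = 16
  bin 7: 10 + 6 = 16
  bin 8: 10 + 5 = 15
  bin 9: 9 = 9
  bin 10: 8 = 8
No arrangement into 9 bins stays within capacity, so 10 is optimal.

10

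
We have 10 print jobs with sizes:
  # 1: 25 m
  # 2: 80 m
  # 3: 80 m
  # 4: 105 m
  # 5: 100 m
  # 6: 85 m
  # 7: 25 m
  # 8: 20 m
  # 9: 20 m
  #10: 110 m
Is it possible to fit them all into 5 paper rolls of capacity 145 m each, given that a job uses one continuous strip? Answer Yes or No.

Total = 650 m; ⌈650/145⌉ = 5.
6 print jobs each exceed half the capacity and cannot share a roll, forcing at least 6 paper rolls.
At least 6 paper rolls are required, but only 5 are allowed.

No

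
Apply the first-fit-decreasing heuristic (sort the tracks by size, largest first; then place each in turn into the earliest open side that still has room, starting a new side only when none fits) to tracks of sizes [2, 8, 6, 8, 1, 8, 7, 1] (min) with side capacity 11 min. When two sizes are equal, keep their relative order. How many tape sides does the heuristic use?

5

Sorted descending: 8, 8, 8, 7, 6, 2, 1, 1.
  8 → side 1 (new)  [load 8/11]
  8 → side 2 (new)  [load 8/11]
  8 → side 3 (new)  [load 8/11]
  7 → side 4 (new)  [load 7/11]
  6 → side 5 (new)  [load 6/11]
  2 → side 1  [load 10/11]
  1 → side 1  [load 11/11]
  1 → side 2  [load 9/11]
5 tape sides opened.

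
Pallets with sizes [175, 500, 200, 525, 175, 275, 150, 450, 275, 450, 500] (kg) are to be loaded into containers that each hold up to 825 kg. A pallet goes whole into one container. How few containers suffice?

5

Total = 525 + 500 + 500 + 450 + 450 + 275 + 275 + 200 + 175 + 175 + 150 = 3675 kg.
Lower bound: ⌈3675/825⌉ = 5 containers.
A packing using 5 containers:
  container 1: 525 + 275 = 800
  container 2: 500 + 275 = 775
  container 3: 500 + 200 = 700
  container 4: 450 + 175 + 175 = 800
  container 5: 450 + 150 = 600
This matches the lower bound, so 5 is optimal.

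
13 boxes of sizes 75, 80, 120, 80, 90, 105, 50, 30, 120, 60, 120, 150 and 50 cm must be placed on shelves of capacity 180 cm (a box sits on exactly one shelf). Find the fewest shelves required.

Total = 150 + 120 + 120 + 120 + 105 + 90 + 80 + 80 + 75 + 60 + 50 + 50 + 30 = 1130 cm.
Lower bound: ⌈1130/180⌉ = 7 shelves.
A packing using 7 shelves:
  shelf 1: 150 + 30 = 180
  shelf 2: 120 + 60 = 180
  shelf 3: 120 + 50 = 170
  shelf 4: 120 + 50 = 170
  shelf 5: 105 + 75 = 180
  shelf 6: 90 + 80 = 170
  shelf 7: 80 = 80
This matches the lower bound, so 7 is optimal.

7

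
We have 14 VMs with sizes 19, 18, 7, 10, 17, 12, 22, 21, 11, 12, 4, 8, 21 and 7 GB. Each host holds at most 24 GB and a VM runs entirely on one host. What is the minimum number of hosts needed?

9

Total = 22 + 21 + 21 + 19 + 18 + 17 + 12 + 12 + 11 + 10 + 8 + 7 + 7 + 4 = 189 GB.
Lower bound: ⌈189/24⌉ = 8 hosts.
A packing using 9 hosts:
  host 1: 22 = 22
  host 2: 21 = 21
  host 3: 21 = 21
  host 4: 19 + 4 = 23
  host 5: 18 = 18
  host 6: 17 + 7 = 24
  host 7: 12 + 12 = 24
  host 8: 11 + 10 = 21
  host 9: 8 + 7 = 15
No arrangement into 8 hosts stays within capacity, so 9 is optimal.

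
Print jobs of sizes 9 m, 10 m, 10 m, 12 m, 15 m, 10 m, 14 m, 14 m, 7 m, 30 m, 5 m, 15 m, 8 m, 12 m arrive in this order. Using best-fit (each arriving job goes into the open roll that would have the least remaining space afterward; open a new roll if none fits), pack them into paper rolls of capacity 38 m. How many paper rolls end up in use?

5

  9 → roll 1 (new)  [load 9/38]
  10 → roll 1  [load 19/38]
  10 → roll 1  [load 29/38]
  12 → roll 2 (new)  [load 12/38]
  15 → roll 2  [load 27/38]
  10 → roll 2  [load 37/38]
  14 → roll 3 (new)  [load 14/38]
  14 → roll 3  [load 28/38]
  7 → roll 1  [load 36/38]
  30 → roll 4 (new)  [load 30/38]
  5 → roll 4  [load 35/38]
  15 → roll 5 (new)  [load 15/38]
  8 → roll 3  [load 36/38]
  12 → roll 5  [load 27/38]
5 paper rolls opened.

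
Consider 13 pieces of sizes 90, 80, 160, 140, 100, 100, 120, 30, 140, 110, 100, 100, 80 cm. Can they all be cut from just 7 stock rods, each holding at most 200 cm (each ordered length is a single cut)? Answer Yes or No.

No

Total = 1350 cm; ⌈1350/200⌉ = 7.
The bound of 7 does not rule out 7, but exhaustive search shows no assignment into 7 stock rods of capacity 200 cm exists — the minimum is 8.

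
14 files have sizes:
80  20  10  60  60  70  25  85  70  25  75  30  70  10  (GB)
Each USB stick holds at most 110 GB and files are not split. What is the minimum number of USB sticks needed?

Total = 85 + 80 + 75 + 70 + 70 + 70 + 60 + 60 + 30 + 25 + 25 + 20 + 10 + 10 = 690 GB.
Lower bound: ⌈690/110⌉ = 7 USB sticks.
Also, 8 files each exceed 55 GB, and no two of those can share a USB stick, so at least 8 USB sticks are needed.
A packing using 8 USB sticks:
  USB stick 1: 85 + 25 = 110
  USB stick 2: 80 + 30 = 110
  USB stick 3: 75 + 25 + 10 = 110
  USB stick 4: 70 + 20 + 10 = 100
  USB stick 5: 70 = 70
  USB stick 6: 70 = 70
  USB stick 7: 60 = 60
  USB stick 8: 60 = 60
This matches the lower bound, so 8 is optimal.

8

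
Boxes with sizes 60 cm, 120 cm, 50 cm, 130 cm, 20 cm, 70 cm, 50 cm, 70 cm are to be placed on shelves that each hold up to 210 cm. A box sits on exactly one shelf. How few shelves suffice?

3

Total = 130 + 120 + 70 + 70 + 60 + 50 + 50 + 20 = 570 cm.
Lower bound: ⌈570/210⌉ = 3 shelves.
A packing using 3 shelves:
  shelf 1: 130 + 70 = 200
  shelf 2: 120 + 70 + 20 = 210
  shelf 3: 60 + 50 + 50 = 160
This matches the lower bound, so 3 is optimal.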